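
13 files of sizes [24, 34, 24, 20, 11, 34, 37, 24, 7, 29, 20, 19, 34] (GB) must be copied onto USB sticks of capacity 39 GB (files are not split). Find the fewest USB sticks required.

Total = 37 + 34 + 34 + 34 + 29 + 24 + 24 + 24 + 20 + 20 + 19 + 11 + 7 = 317 GB.
Lower bound: ⌈317/39⌉ = 9 USB sticks.
Also, 10 files each exceed 39/2 GB, and no two of those can share a USB stick, so at least 10 USB sticks are needed.
A packing using 10 USB sticks:
  USB stick 1: 37 = 37
  USB stick 2: 34 = 34
  USB stick 3: 34 = 34
  USB stick 4: 34 = 34
  USB stick 5: 29 + 7 = 36
  USB stick 6: 24 + 11 = 35
  USB stick 7: 24 = 24
  USB stick 8: 24 = 24
  USB stick 9: 20 + 19 = 39
  USB stick 10: 20 = 20
This matches the lower bound, so 10 is optimal.

10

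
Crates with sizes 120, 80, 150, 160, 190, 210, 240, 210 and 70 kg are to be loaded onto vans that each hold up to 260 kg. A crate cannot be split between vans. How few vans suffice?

7

Total = 240 + 210 + 210 + 190 + 160 + 150 + 120 + 80 + 70 = 1430 kg.
Lower bound: ⌈1430/260⌉ = 6 vans.
A packing using 7 vans:
  van 1: 240 = 240
  van 2: 210 = 210
  van 3: 210 = 210
  van 4: 190 + 70 = 260
  van 5: 160 + 80 = 240
  van 6: 150 = 150
  van 7: 120 = 120
No arrangement into 6 vans stays within capacity, so 7 is optimal.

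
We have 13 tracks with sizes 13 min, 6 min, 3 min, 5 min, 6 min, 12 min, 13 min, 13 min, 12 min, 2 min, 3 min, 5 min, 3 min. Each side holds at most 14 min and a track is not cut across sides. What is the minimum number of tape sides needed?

Total = 13 + 13 + 13 + 12 + 12 + 6 + 6 + 5 + 5 + 3 + 3 + 3 + 2 = 96 min.
Lower bound: ⌈96/14⌉ = 7 tape sides.
A packing using 8 tape sides:
  side 1: 13 = 13
  side 2: 13 = 13
  side 3: 13 = 13
  side 4: 12 + 2 = 14
  side 5: 12 = 12
  side 6: 6 + 6 = 12
  side 7: 5 + 5 + 3 = 13
  side 8: 3 + 3 = 6
No arrangement into 7 tape sides stays within capacity, so 8 is optimal.

8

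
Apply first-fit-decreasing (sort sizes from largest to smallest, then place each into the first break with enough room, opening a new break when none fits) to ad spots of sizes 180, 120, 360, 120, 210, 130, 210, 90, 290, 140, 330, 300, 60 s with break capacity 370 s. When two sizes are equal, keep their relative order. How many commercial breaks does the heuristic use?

8

Sorted descending: 360, 330, 300, 290, 210, 210, 180, 140, 130, 120, 120, 90, 60.
  360 → break 1 (new)  [load 360/370]
  330 → break 2 (new)  [load 330/370]
  300 → break 3 (new)  [load 300/370]
  290 → break 4 (new)  [load 290/370]
  210 → break 5 (new)  [load 210/370]
  210 → break 6 (new)  [load 210/370]
  180 → break 7 (new)  [load 180/370]
  140 → break 5  [load 350/370]
  130 → break 6  [load 340/370]
  120 → break 7  [load 300/370]
  120 → break 8 (new)  [load 120/370]
  90 → break 8  [load 210/370]
  60 → break 3  [load 360/370]
8 commercial breaks opened.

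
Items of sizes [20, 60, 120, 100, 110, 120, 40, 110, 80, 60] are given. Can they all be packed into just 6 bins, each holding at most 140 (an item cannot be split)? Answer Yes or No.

Total = 820; ⌈820/140⌉ = 6.
The bound of 6 does not rule out 6, but exhaustive search shows no assignment into 6 bins of capacity 140 exists — the minimum is 7.

No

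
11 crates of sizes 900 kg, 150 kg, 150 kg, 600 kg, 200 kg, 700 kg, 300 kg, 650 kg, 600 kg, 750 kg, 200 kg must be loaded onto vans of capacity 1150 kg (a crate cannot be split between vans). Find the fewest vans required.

Total = 900 + 750 + 700 + 650 + 600 + 600 + 300 + 200 + 200 + 150 + 150 = 5200 kg.
Lower bound: ⌈5200/1150⌉ = 5 vans.
Also, 6 crates each exceed 575 kg, and no two of those can share a van, so at least 6 vans are needed.
A packing using 6 vans:
  van 1: 900 + 200 = 1100
  van 2: 750 + 300 = 1050
  van 3: 700 + 200 + 150 = 1050
  van 4: 650 + 150 = 800
  van 5: 600 = 600
  van 6: 600 = 600
This matches the lower bound, so 6 is optimal.

6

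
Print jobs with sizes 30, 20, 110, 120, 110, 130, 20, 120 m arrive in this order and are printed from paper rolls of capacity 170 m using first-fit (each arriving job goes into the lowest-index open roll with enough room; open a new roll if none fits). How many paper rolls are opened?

  30 → roll 1 (new)  [load 30/170]
  20 → roll 1  [load 50/170]
  110 → roll 1  [load 160/170]
  120 → roll 2 (new)  [load 120/170]
  110 → roll 3 (new)  [load 110/170]
  130 → roll 4 (new)  [load 130/170]
  20 → roll 2  [load 140/170]
  120 → roll 5 (new)  [load 120/170]
5 paper rolls opened.

5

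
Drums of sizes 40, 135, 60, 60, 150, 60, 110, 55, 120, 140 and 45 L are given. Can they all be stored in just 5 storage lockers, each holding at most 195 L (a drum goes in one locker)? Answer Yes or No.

No

Total = 975 L; ⌈975/195⌉ = 5.
The bound of 5 does not rule out 5, but exhaustive search shows no assignment into 5 storage lockers of capacity 195 L exists — the minimum is 6.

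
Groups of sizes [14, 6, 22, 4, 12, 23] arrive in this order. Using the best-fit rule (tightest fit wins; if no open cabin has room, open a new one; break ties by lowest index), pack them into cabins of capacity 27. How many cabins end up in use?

4

  14 → cabin 1 (new)  [load 14/27]
  6 → cabin 1  [load 20/27]
  22 → cabin 2 (new)  [load 22/27]
  4 → cabin 2  [load 26/27]
  12 → cabin 3 (new)  [load 12/27]
  23 → cabin 4 (new)  [load 23/27]
4 cabins opened.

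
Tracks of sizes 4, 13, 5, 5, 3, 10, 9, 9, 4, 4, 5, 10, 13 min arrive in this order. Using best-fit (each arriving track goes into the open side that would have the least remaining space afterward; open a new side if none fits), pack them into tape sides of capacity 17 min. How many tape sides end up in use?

  4 → side 1 (new)  [load 4/17]
  13 → side 1  [load 17/17]
  5 → side 2 (new)  [load 5/17]
  5 → side 2  [load 10/17]
  3 → side 2  [load 13/17]
  10 → side 3 (new)  [load 10/17]
  9 → side 4 (new)  [load 9/17]
  9 → side 5 (new)  [load 9/17]
  4 → side 2  [load 17/17]
  4 → side 3  [load 14/17]
  5 → side 4  [load 14/17]
  10 → side 6 (new)  [load 10/17]
  13 → side 7 (new)  [load 13/17]
7 tape sides opened.

7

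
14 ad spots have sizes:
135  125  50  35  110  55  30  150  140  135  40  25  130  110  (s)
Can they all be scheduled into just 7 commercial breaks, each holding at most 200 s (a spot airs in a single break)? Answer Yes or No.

Total = 1270 s; ⌈1270/200⌉ = 7.
8 ad spots each exceed half the capacity and cannot share a break, forcing at least 8 commercial breaks.
At least 8 commercial breaks are required, but only 7 are allowed.

No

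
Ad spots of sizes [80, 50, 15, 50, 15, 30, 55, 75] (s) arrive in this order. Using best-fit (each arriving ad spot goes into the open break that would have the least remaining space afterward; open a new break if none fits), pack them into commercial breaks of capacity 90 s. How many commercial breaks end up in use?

  80 → break 1 (new)  [load 80/90]
  50 → break 2 (new)  [load 50/90]
  15 → break 2  [load 65/90]
  50 → break 3 (new)  [load 50/90]
  15 → break 2  [load 80/90]
  30 → break 3  [load 80/90]
  55 → break 4 (new)  [load 55/90]
  75 → break 5 (new)  [load 75/90]
5 commercial breaks opened.

5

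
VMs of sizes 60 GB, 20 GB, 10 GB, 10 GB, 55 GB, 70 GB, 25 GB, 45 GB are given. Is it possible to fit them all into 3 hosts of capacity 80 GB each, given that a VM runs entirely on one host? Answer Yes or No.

Total = 295 GB; ⌈295/80⌉ = 4.
At least 4 hosts are required, but only 3 are allowed.

No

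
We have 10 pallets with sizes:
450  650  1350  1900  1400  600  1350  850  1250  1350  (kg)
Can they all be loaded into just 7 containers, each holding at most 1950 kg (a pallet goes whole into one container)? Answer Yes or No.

A valid assignment using 7 containers:
  container 1: 1900 = 1900
  container 2: 1400 + 450 = 1850
  container 3: 1350 + 600 = 1950
  container 4: 1350 = 1350
  container 5: 1350 = 1350
  container 6: 1250 + 650 = 1900
  container 7: 850 = 850
Every load is within 1950 kg, so 7 containers suffice.

Yes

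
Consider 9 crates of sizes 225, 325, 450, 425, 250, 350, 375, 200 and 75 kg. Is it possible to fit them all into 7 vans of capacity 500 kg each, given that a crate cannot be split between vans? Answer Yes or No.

A valid assignment using 7 vans:
  van 1: 450 = 450
  van 2: 425 + 75 = 500
  van 3: 375 = 375
  van 4: 350 = 350
  van 5: 325 = 325
  van 6: 250 + 225 = 475
  van 7: 200 = 200
Every load is within 500 kg, so 7 vans suffice.

Yes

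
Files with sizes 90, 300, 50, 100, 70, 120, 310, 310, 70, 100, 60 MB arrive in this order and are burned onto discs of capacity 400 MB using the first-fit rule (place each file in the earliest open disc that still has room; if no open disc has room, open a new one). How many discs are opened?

5

  90 → disc 1 (new)  [load 90/400]
  300 → disc 1  [load 390/400]
  50 → disc 2 (new)  [load 50/400]
  100 → disc 2  [load 150/400]
  70 → disc 2  [load 220/400]
  120 → disc 2  [load 340/400]
  310 → disc 3 (new)  [load 310/400]
  310 → disc 4 (new)  [load 310/400]
  70 → disc 3  [load 380/400]
  100 → disc 5 (new)  [load 100/400]
  60 → disc 2  [load 400/400]
5 discs opened.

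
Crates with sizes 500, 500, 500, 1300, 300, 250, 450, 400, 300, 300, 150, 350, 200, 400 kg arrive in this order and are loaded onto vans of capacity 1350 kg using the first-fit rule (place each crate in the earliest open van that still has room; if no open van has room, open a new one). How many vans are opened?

5

  500 → van 1 (new)  [load 500/1350]
  500 → van 1  [load 1000/1350]
  500 → van 2 (new)  [load 500/1350]
  1300 → van 3 (new)  [load 1300/1350]
  300 → van 1  [load 1300/1350]
  250 → van 2  [load 750/1350]
  450 → van 2  [load 1200/1350]
  400 → van 4 (new)  [load 400/1350]
  300 → van 4  [load 700/1350]
  300 → van 4  [load 1000/1350]
  150 → van 2  [load 1350/1350]
  350 → van 4  [load 1350/1350]
  200 → van 5 (new)  [load 200/1350]
  400 → van 5  [load 600/1350]
5 vans opened.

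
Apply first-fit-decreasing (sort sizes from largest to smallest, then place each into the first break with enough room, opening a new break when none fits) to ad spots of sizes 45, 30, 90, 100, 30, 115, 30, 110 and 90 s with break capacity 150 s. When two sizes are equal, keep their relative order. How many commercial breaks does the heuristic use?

5

Sorted descending: 115, 110, 100, 90, 90, 45, 30, 30, 30.
  115 → break 1 (new)  [load 115/150]
  110 → break 2 (new)  [load 110/150]
  100 → break 3 (new)  [load 100/150]
  90 → break 4 (new)  [load 90/150]
  90 → break 5 (new)  [load 90/150]
  45 → break 3  [load 145/150]
  30 → break 1  [load 145/150]
  30 → break 2  [load 140/150]
  30 → break 4  [load 120/150]
5 commercial breaks opened.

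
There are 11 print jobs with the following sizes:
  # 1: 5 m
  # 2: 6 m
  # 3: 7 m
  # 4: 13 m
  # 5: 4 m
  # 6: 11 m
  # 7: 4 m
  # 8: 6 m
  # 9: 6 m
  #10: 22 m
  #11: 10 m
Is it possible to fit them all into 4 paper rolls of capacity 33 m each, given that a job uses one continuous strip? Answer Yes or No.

A valid assignment using 3 paper rolls:
  roll 1: 22 + 11 = 33
  roll 2: 13 + 10 + 7 = 30
  roll 3: 6 + 6 + 6 + 5 + 4 + 4 = 31
That uses only 3 ≤ 4, so 4 paper rolls are enough.

Yes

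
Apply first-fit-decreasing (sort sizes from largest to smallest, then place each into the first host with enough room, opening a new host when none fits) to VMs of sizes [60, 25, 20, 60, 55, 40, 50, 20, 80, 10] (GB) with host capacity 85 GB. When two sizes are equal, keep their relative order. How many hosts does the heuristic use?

Sorted descending: 80, 60, 60, 55, 50, 40, 25, 20, 20, 10.
  80 → host 1 (new)  [load 80/85]
  60 → host 2 (new)  [load 60/85]
  60 → host 3 (new)  [load 60/85]
  55 → host 4 (new)  [load 55/85]
  50 → host 5 (new)  [load 50/85]
  40 → host 6 (new)  [load 40/85]
  25 → host 2  [load 85/85]
  20 → host 3  [load 80/85]
  20 → host 4  [load 75/85]
  10 → host 4  [load 85/85]
6 hosts opened.

6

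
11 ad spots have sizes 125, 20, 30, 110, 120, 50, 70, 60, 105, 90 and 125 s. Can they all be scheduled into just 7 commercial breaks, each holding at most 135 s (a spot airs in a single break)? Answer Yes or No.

No

Total = 905 s; ⌈905/135⌉ = 7.
The bound of 7 does not rule out 7, but exhaustive search shows no assignment into 7 commercial breaks of capacity 135 s exists — the minimum is 8.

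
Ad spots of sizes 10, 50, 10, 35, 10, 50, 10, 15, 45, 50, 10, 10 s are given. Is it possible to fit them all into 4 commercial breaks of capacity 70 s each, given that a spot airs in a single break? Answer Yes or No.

No

Total = 305 s; ⌈305/70⌉ = 5.
At least 5 commercial breaks are required, but only 4 are allowed.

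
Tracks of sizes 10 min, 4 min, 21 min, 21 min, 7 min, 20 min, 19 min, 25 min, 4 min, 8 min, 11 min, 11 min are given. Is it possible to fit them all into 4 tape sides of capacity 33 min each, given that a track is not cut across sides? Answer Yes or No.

No

Total = 161 min; ⌈161/33⌉ = 5.
At least 5 tape sides are required, but only 4 are allowed.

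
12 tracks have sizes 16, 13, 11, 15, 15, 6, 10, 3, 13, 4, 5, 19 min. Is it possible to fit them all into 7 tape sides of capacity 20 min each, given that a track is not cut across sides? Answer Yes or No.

No

Total = 130 min; ⌈130/20⌉ = 7.
The bound of 7 does not rule out 7, but exhaustive search shows no assignment into 7 tape sides of capacity 20 min exists — the minimum is 8.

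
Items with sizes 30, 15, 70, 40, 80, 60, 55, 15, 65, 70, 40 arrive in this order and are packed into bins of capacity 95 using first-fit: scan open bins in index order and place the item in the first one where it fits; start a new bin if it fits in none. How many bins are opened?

  30 → bin 1 (new)  [load 30/95]
  15 → bin 1  [load 45/95]
  70 → bin 2 (new)  [load 70/95]
  40 → bin 1  [load 85/95]
  80 → bin 3 (new)  [load 80/95]
  60 → bin 4 (new)  [load 60/95]
  55 → bin 5 (new)  [load 55/95]
  15 → bin 2  [load 85/95]
  65 → bin 6 (new)  [load 65/95]
  70 → bin 7 (new)  [load 70/95]
  40 → bin 5  [load 95/95]
7 bins opened.

7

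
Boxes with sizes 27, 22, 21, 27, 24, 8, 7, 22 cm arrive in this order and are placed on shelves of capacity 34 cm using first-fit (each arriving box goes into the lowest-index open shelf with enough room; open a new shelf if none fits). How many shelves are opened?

6

  27 → shelf 1 (new)  [load 27/34]
  22 → shelf 2 (new)  [load 22/34]
  21 → shelf 3 (new)  [load 21/34]
  27 → shelf 4 (new)  [load 27/34]
  24 → shelf 5 (new)  [load 24/34]
  8 → shelf 2  [load 30/34]
  7 → shelf 1  [load 34/34]
  22 → shelf 6 (new)  [load 22/34]
6 shelves opened.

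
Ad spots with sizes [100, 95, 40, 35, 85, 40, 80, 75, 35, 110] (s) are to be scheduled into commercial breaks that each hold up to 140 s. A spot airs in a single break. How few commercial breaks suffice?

6

Total = 110 + 100 + 95 + 85 + 80 + 75 + 40 + 40 + 35 + 35 = 695 s.
Lower bound: ⌈695/140⌉ = 5 commercial breaks.
Also, 6 ad spots each exceed 70 s, and no two of those can share a break, so at least 6 commercial breaks are needed.
A packing using 6 commercial breaks:
  break 1: 110 = 110
  break 2: 100 + 40 = 140
  break 3: 95 + 40 = 135
  break 4: 85 + 35 = 120
  break 5: 80 + 35 = 115
  break 6: 75 = 75
This matches the lower bound, so 6 is optimal.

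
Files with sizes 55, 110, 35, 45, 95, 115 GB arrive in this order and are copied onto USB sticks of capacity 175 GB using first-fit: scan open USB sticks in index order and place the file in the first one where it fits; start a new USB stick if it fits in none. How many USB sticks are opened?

3

  55 → USB stick 1 (new)  [load 55/175]
  110 → USB stick 1  [load 165/175]
  35 → USB stick 2 (new)  [load 35/175]
  45 → USB stick 2  [load 80/175]
  95 → USB stick 2  [load 175/175]
  115 → USB stick 3 (new)  [load 115/175]
3 USB sticks opened.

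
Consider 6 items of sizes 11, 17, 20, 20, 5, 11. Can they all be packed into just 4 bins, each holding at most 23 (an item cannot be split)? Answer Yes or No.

Yes

A valid assignment using 4 bins:
  bin 1: 20 = 20
  bin 2: 20 = 20
  bin 3: 17 + 5 = 22
  bin 4: 11 + 11 = 22
Every load is within 23, so 4 bins suffice.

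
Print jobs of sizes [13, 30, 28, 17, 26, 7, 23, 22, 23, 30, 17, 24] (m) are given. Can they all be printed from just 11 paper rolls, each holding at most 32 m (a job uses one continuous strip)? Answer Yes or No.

Yes

A valid assignment using 10 paper rolls:
  roll 1: 30 = 30
  roll 2: 30 = 30
  roll 3: 28 = 28
  roll 4: 26 = 26
  roll 5: 24 + 7 = 31
  roll 6: 23 = 23
  roll 7: 23 = 23
  roll 8: 22 = 22
  roll 9: 17 + 13 = 30
  roll 10: 17 = 17
That uses only 10 ≤ 11, so 11 paper rolls are enough.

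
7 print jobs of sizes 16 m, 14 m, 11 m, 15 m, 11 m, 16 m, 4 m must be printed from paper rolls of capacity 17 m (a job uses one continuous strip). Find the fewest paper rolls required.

Total = 16 + 16 + 15 + 14 + 11 + 11 + 4 = 87 m.
Lower bound: ⌈87/17⌉ = 6 paper rolls.
A packing using 6 paper rolls:
  roll 1: 16 = 16
  roll 2: 16 = 16
  roll 3: 15 = 15
  roll 4: 14 = 14
  roll 5: 11 + 4 = 15
  roll 6: 11 = 11
This matches the lower bound, so 6 is optimal.

6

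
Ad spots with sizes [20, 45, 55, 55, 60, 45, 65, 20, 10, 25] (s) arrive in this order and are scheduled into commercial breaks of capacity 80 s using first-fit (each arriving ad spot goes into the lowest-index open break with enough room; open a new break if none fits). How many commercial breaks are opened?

6

  20 → break 1 (new)  [load 20/80]
  45 → break 1  [load 65/80]
  55 → break 2 (new)  [load 55/80]
  55 → break 3 (new)  [load 55/80]
  60 → break 4 (new)  [load 60/80]
  45 → break 5 (new)  [load 45/80]
  65 → break 6 (new)  [load 65/80]
  20 → break 2  [load 75/80]
  10 → break 1  [load 75/80]
  25 → break 3  [load 80/80]
6 commercial breaks opened.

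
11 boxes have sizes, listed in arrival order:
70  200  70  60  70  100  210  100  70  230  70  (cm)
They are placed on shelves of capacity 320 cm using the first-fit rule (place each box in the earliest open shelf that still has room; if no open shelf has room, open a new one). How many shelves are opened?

  70 → shelf 1 (new)  [load 70/320]
  200 → shelf 1  [load 270/320]
  70 → shelf 2 (new)  [load 70/320]
  60 → shelf 2  [load 130/320]
  70 → shelf 2  [load 200/320]
  100 → shelf 2  [load 300/320]
  210 → shelf 3 (new)  [load 210/320]
  100 → shelf 3  [load 310/320]
  70 → shelf 4 (new)  [load 70/320]
  230 → shelf 4  [load 300/320]
  70 → shelf 5 (new)  [load 70/320]
5 shelves opened.

5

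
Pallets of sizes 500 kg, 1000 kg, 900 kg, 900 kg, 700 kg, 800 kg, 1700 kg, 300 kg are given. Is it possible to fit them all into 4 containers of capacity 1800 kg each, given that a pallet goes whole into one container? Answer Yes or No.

A valid assignment using 4 containers:
  container 1: 1700 = 1700
  container 2: 1000 + 800 = 1800
  container 3: 900 + 900 = 1800
  container 4: 700 + 500 + 300 = 1500
Every load is within 1800 kg, so 4 containers suffice.

Yes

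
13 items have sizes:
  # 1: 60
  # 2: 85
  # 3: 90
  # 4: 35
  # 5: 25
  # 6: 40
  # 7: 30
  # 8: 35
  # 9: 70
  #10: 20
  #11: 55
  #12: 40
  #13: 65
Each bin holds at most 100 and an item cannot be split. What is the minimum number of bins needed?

7

Total = 90 + 85 + 70 + 65 + 60 + 55 + 40 + 40 + 35 + 35 + 30 + 25 + 20 = 650.
Lower bound: ⌈650/100⌉ = 7 bins.
A packing using 7 bins:
  bin 1: 90 = 90
  bin 2: 85 = 85
  bin 3: 70 + 30 = 100
  bin 4: 65 + 35 = 100
  bin 5: 60 + 40 = 100
  bin 6: 55 + 40 = 95
  bin 7: 35 + 25 + 20 = 80
This matches the lower bound, so 7 is optimal.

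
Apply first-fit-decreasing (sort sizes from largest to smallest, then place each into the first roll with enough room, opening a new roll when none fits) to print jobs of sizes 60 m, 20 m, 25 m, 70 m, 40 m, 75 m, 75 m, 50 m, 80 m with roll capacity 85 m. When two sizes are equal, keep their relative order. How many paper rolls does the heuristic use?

Sorted descending: 80, 75, 75, 70, 60, 50, 40, 25, 20.
  80 → roll 1 (new)  [load 80/85]
  75 → roll 2 (new)  [load 75/85]
  75 → roll 3 (new)  [load 75/85]
  70 → roll 4 (new)  [load 70/85]
  60 → roll 5 (new)  [load 60/85]
  50 → roll 6 (new)  [load 50/85]
  40 → roll 7 (new)  [load 40/85]
  25 → roll 5  [load 85/85]
  20 → roll 6  [load 70/85]
7 paper rolls opened.

7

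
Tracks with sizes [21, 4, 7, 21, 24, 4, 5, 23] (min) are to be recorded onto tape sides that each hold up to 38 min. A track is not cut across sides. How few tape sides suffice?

Total = 24 + 23 + 21 + 21 + 7 + 5 + 4 + 4 = 109 min.
Lower bound: ⌈109/38⌉ = 3 tape sides.
Also, 4 tracks each exceed 19 min, and no two of those can share a side, so at least 4 tape sides are needed.
A packing using 4 tape sides:
  side 1: 24 + 7 + 5 = 36
  side 2: 23 + 4 + 4 = 31
  side 3: 21 = 21
  side 4: 21 = 21
This matches the lower bound, so 4 is optimal.

4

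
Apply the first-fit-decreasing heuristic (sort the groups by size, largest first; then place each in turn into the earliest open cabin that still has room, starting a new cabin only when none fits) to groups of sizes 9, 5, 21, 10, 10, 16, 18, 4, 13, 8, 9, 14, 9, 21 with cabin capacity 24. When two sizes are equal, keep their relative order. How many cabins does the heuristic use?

Sorted descending: 21, 21, 18, 16, 14, 13, 10, 10, 9, 9, 9, 8, 5, 4.
  21 → cabin 1 (new)  [load 21/24]
  21 → cabin 2 (new)  [load 21/24]
  18 → cabin 3 (new)  [load 18/24]
  16 → cabin 4 (new)  [load 16/24]
  14 → cabin 5 (new)  [load 14/24]
  13 → cabin 6 (new)  [load 13/24]
  10 → cabin 5  [load 24/24]
  10 → cabin 6  [load 23/24]
  9 → cabin 7 (new)  [load 9/24]
  9 → cabin 7  [load 18/24]
  9 → cabin 8 (new)  [load 9/24]
  8 → cabin 4  [load 24/24]
  5 → cabin 3  [load 23/24]
  4 → cabin 7  [load 22/24]
8 cabins opened.

8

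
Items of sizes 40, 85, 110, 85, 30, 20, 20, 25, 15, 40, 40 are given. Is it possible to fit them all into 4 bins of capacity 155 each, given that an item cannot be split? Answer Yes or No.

A valid assignment using 4 bins:
  bin 1: 110 + 40 = 150
  bin 2: 85 + 40 + 30 = 155
  bin 3: 85 + 40 + 25 = 150
  bin 4: 20 + 20 + 15 = 55
Every load is within 155, so 4 bins suffice.

Yes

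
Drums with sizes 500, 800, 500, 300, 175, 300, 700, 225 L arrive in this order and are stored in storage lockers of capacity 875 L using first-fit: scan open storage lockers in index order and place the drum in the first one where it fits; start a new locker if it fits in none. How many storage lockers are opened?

  500 → locker 1 (new)  [load 500/875]
  800 → locker 2 (new)  [load 800/875]
  500 → locker 3 (new)  [load 500/875]
  300 → locker 1  [load 800/875]
  175 → locker 3  [load 675/875]
  300 → locker 4 (new)  [load 300/875]
  700 → locker 5 (new)  [load 700/875]
  225 → locker 4  [load 525/875]
5 storage lockers opened.

5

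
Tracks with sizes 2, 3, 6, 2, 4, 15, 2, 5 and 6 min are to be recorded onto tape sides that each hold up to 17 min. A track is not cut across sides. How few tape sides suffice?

Total = 15 + 6 + 6 + 5 + 4 + 3 + 2 + 2 + 2 = 45 min.
Lower bound: ⌈45/17⌉ = 3 tape sides.
A packing using 3 tape sides:
  side 1: 15 + 2 = 17
  side 2: 6 + 6 + 5 = 17
  side 3: 4 + 3 + 2 + 2 = 11
This matches the lower bound, so 3 is optimal.

3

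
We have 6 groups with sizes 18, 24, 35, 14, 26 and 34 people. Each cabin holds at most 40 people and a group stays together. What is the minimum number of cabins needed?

5

Total = 35 + 34 + 26 + 24 + 18 + 14 = 151 people.
Lower bound: ⌈151/40⌉ = 4 cabins.
A packing using 5 cabins:
  cabin 1: 35 = 35
  cabin 2: 34 = 34
  cabin 3: 26 + 14 = 40
  cabin 4: 24 = 24
  cabin 5: 18 = 18
No arrangement into 4 cabins stays within capacity, so 5 is optimal.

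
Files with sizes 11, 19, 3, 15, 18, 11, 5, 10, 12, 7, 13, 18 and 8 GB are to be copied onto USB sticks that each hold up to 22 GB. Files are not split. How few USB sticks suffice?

Total = 19 + 18 + 18 + 15 + 13 + 12 + 11 + 11 + 10 + 8 + 7 + 5 + 3 = 150 GB.
Lower bound: ⌈150/22⌉ = 7 USB sticks.
A packing using 8 USB sticks:
  USB stick 1: 19 + 3 = 22
  USB stick 2: 18 = 18
  USB stick 3: 18 = 18
  USB stick 4: 15 + 7 = 22
  USB stick 5: 13 + 8 = 21
  USB stick 6: 12 + 10 = 22
  USB stick 7: 11 + 11 = 22
  USB stick 8: 5 = 5
No arrangement into 7 USB sticks stays within capacity, so 8 is optimal.

8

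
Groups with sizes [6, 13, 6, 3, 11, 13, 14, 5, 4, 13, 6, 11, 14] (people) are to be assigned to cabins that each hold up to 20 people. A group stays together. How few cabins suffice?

Total = 14 + 14 + 13 + 13 + 13 + 11 + 11 + 6 + 6 + 6 + 5 + 4 + 3 = 119 people.
Lower bound: ⌈119/20⌉ = 6 cabins.
Also, 7 groups each exceed 10 people, and no two of those can share a cabin, so at least 7 cabins are needed.
A packing using 7 cabins:
  cabin 1: 14 + 6 = 20
  cabin 2: 14 + 6 = 20
  cabin 3: 13 + 6 = 19
  cabin 4: 13 + 5 = 18
  cabin 5: 13 + 4 + 3 = 20
  cabin 6: 11 = 11
  cabin 7: 11 = 11
This matches the lower bound, so 7 is optimal.

7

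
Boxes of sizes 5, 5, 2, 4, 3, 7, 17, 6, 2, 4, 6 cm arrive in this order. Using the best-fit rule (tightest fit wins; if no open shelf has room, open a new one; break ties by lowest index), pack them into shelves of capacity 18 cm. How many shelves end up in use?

  5 → shelf 1 (new)  [load 5/18]
  5 → shelf 1  [load 10/18]
  2 → shelf 1  [load 12/18]
  4 → shelf 1  [load 16/18]
  3 → shelf 2 (new)  [load 3/18]
  7 → shelf 2  [load 10/18]
  17 → shelf 3 (new)  [load 17/18]
  6 → shelf 2  [load 16/18]
  2 → shelf 1  [load 18/18]
  4 → shelf 4 (new)  [load 4/18]
  6 → shelf 4  [load 10/18]
4 shelves opened.

4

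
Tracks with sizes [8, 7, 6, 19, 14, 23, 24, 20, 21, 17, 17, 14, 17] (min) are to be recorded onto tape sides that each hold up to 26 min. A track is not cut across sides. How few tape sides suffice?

Total = 24 + 23 + 21 + 20 + 19 + 17 + 17 + 17 + 14 + 14 + 8 + 7 + 6 = 207 min.
Lower bound: ⌈207/26⌉ = 8 tape sides.
Also, 10 tracks each exceed 13 min, and no two of those can share a side, so at least 10 tape sides are needed.
A packing using 10 tape sides:
  side 1: 24 = 24
  side 2: 23 = 23
  side 3: 21 = 21
  side 4: 20 + 6 = 26
  side 5: 19 + 7 = 26
  side 6: 17 + 8 = 25
  side 7: 17 = 17
  side 8: 17 = 17
  side 9: 14 = 14
  side 10: 14 = 14
This matches the lower bound, so 10 is optimal.

10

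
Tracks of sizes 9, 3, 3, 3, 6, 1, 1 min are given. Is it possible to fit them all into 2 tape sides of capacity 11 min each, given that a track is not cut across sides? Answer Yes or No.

Total = 26 min; ⌈26/11⌉ = 3.
At least 3 tape sides are required, but only 2 are allowed.

No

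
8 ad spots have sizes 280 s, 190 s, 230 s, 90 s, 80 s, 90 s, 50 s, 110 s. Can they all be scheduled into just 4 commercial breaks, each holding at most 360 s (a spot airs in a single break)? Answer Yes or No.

Yes

A valid assignment using 4 commercial breaks:
  break 1: 280 + 80 = 360
  break 2: 230 + 110 = 340
  break 3: 190 + 90 + 50 = 330
  break 4: 90 = 90
Every load is within 360 s, so 4 commercial breaks suffice.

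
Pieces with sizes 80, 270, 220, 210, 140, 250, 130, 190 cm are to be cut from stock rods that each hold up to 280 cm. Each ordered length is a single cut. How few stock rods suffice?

6

Total = 270 + 250 + 220 + 210 + 190 + 140 + 130 + 80 = 1490 cm.
Lower bound: ⌈1490/280⌉ = 6 stock rods.
A packing using 6 stock rods:
  stock rod 1: 270 = 270
  stock rod 2: 250 = 250
  stock rod 3: 220 = 220
  stock rod 4: 210 = 210
  stock rod 5: 190 + 80 = 270
  stock rod 6: 140 + 130 = 270
This matches the lower bound, so 6 is optimal.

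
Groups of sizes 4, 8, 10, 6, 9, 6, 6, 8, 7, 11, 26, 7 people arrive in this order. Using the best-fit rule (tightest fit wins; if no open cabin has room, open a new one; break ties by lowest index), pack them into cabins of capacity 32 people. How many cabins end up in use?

  4 → cabin 1 (new)  [load 4/32]
  8 → cabin 1  [load 12/32]
  10 → cabin 1  [load 22/32]
  6 → cabin 1  [load 28/32]
  9 → cabin 2 (new)  [load 9/32]
  6 → cabin 2  [load 15/32]
  6 → cabin 2  [load 21/32]
  8 → cabin 2  [load 29/32]
  7 → cabin 3 (new)  [load 7/32]
  11 → cabin 3  [load 18/32]
  26 → cabin 4 (new)  [load 26/32]
  7 → cabin 3  [load 25/32]
4 cabins opened.

4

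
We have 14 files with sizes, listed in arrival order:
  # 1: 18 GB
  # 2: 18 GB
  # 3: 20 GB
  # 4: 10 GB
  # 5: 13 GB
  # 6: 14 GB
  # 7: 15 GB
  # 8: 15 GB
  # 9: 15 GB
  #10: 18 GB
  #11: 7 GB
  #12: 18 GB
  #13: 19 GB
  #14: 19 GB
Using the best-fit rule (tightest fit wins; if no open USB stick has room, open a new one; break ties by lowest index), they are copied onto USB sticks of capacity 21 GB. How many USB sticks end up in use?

  18 → USB stick 1 (new)  [load 18/21]
  18 → USB stick 2 (new)  [load 18/21]
  20 → USB stick 3 (new)  [load 20/21]
  10 → USB stick 4 (new)  [load 10/21]
  13 → USB stick 5 (new)  [load 13/21]
  14 → USB stick 6 (new)  [load 14/21]
  15 → USB stick 7 (new)  [load 15/21]
  15 → USB stick 8 (new)  [load 15/21]
  15 → USB stick 9 (new)  [load 15/21]
  18 → USB stick 10 (new)  [load 18/21]
  7 → USB stick 6  [load 21/21]
  18 → USB stick 11 (new)  [load 18/21]
  19 → USB stick 12 (new)  [load 19/21]
  19 → USB stick 13 (new)  [load 19/21]
13 USB sticks opened.

13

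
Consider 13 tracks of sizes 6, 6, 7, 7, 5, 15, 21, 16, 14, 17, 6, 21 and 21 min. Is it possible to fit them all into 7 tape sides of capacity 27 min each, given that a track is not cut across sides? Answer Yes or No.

A valid assignment using 7 tape sides:
  side 1: 21 + 6 = 27
  side 2: 21 + 6 = 27
  side 3: 21 + 6 = 27
  side 4: 17 + 7 = 24
  side 5: 16 + 7 = 23
  side 6: 15 + 5 = 20
  side 7: 14 = 14
Every load is within 27 min, so 7 tape sides suffice.

Yes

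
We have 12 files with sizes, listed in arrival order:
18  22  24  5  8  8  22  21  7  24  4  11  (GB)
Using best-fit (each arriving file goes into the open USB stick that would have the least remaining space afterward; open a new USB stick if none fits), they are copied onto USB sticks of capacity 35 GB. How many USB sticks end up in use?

6

  18 → USB stick 1 (new)  [load 18/35]
  22 → USB stick 2 (new)  [load 22/35]
  24 → USB stick 3 (new)  [load 24/35]
  5 → USB stick 3  [load 29/35]
  8 → USB stick 2  [load 30/35]
  8 → USB stick 1  [load 26/35]
  22 → USB stick 4 (new)  [load 22/35]
  21 → USB stick 5 (new)  [load 21/35]
  7 → USB stick 1  [load 33/35]
  24 → USB stick 6 (new)  [load 24/35]
  4 → USB stick 2  [load 34/35]
  11 → USB stick 6  [load 35/35]
6 USB sticks opened.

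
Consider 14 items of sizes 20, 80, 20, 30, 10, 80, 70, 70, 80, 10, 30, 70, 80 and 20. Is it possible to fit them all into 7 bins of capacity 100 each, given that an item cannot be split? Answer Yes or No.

Yes

A valid assignment using 7 bins:
  bin 1: 80 + 20 = 100
  bin 2: 80 + 20 = 100
  bin 3: 80 + 20 = 100
  bin 4: 80 + 10 + 10 = 100
  bin 5: 70 + 30 = 100
  bin 6: 70 + 30 = 100
  bin 7: 70 = 70
Every load is within 100, so 7 bins suffice.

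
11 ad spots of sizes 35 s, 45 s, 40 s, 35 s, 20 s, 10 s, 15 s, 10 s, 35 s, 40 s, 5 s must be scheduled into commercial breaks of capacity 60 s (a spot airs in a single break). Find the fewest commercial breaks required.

Total = 45 + 40 + 40 + 35 + 35 + 35 + 20 + 15 + 10 + 10 + 5 = 290 s.
Lower bound: ⌈290/60⌉ = 5 commercial breaks.
Also, 6 ad spots each exceed 30 s, and no two of those can share a break, so at least 6 commercial breaks are needed.
A packing using 6 commercial breaks:
  break 1: 45 + 15 = 60
  break 2: 40 + 20 = 60
  break 3: 40 + 10 + 10 = 60
  break 4: 35 + 5 = 40
  break 5: 35 = 35
  break 6: 35 = 35
This matches the lower bound, so 6 is optimal.

6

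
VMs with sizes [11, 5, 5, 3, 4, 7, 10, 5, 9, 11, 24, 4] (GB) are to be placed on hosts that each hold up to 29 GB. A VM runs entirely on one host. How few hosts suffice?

4

Total = 24 + 11 + 11 + 10 + 9 + 7 + 5 + 5 + 5 + 4 + 4 + 3 = 98 GB.
Lower bound: ⌈98/29⌉ = 4 hosts.
A packing using 4 hosts:
  host 1: 24 + 5 = 29
  host 2: 11 + 11 + 7 = 29
  host 3: 10 + 9 + 5 + 5 = 29
  host 4: 4 + 4 + 3 = 11
This matches the lower bound, so 4 is optimal.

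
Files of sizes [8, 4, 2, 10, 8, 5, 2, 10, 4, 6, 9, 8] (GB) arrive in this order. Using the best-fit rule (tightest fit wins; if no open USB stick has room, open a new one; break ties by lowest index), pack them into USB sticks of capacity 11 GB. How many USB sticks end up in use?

  8 → USB stick 1 (new)  [load 8/11]
  4 → USB stick 2 (new)  [load 4/11]
  2 → USB stick 1  [load 10/11]
  10 → USB stick 3 (new)  [load 10/11]
  8 → USB stick 4 (new)  [load 8/11]
  5 → USB stick 2  [load 9/11]
  2 → USB stick 2  [load 11/11]
  10 → USB stick 5 (new)  [load 10/11]
  4 → USB stick 6 (new)  [load 4/11]
  6 → USB stick 6  [load 10/11]
  9 → USB stick 7 (new)  [load 9/11]
  8 → USB stick 8 (new)  [load 8/11]
8 USB sticks opened.

8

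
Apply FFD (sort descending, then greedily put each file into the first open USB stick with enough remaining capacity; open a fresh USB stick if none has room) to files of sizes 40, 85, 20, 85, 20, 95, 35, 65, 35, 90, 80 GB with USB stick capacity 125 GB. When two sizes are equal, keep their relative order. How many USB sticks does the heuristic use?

6

Sorted descending: 95, 90, 85, 85, 80, 65, 40, 35, 35, 20, 20.
  95 → USB stick 1 (new)  [load 95/125]
  90 → USB stick 2 (new)  [load 90/125]
  85 → USB stick 3 (new)  [load 85/125]
  85 → USB stick 4 (new)  [load 85/125]
  80 → USB stick 5 (new)  [load 80/125]
  65 → USB stick 6 (new)  [load 65/125]
  40 → USB stick 3  [load 125/125]
  35 → USB stick 2  [load 125/125]
  35 → USB stick 4  [load 120/125]
  20 → USB stick 1  [load 115/125]
  20 → USB stick 5  [load 100/125]
6 USB sticks opened.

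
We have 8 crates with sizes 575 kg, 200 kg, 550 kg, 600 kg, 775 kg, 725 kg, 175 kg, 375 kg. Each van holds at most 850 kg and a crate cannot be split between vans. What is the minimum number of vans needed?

Total = 775 + 725 + 600 + 575 + 550 + 375 + 200 + 175 = 3975 kg.
Lower bound: ⌈3975/850⌉ = 5 vans.
A packing using 6 vans:
  van 1: 775 = 775
  van 2: 725 = 725
  van 3: 600 + 200 = 800
  van 4: 575 + 175 = 750
  van 5: 550 = 550
  van 6: 375 = 375
No arrangement into 5 vans stays within capacity, so 6 is optimal.

6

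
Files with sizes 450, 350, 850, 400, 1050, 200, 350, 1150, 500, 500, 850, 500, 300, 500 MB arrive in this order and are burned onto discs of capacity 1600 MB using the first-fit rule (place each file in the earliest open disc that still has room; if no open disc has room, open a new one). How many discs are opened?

6

  450 → disc 1 (new)  [load 450/1600]
  350 → disc 1  [load 800/1600]
  850 → disc 2 (new)  [load 850/1600]
  400 → disc 1  [load 1200/1600]
  1050 → disc 3 (new)  [load 1050/1600]
  200 → disc 1  [load 1400/1600]
  350 → disc 2  [load 1200/1600]
  1150 → disc 4 (new)  [load 1150/1600]
  500 → disc 3  [load 1550/1600]
  500 → disc 5 (new)  [load 500/1600]
  850 → disc 5  [load 1350/1600]
  500 → disc 6 (new)  [load 500/1600]
  300 → disc 2  [load 1500/1600]
  500 → disc 6  [load 1000/1600]
6 discs opened.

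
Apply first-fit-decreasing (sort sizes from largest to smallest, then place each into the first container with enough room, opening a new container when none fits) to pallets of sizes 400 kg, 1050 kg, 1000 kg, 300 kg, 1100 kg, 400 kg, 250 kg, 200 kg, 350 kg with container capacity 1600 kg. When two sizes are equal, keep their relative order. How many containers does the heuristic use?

Sorted descending: 1100, 1050, 1000, 400, 400, 350, 300, 250, 200.
  1100 → container 1 (new)  [load 1100/1600]
  1050 → container 2 (new)  [load 1050/1600]
  1000 → container 3 (new)  [load 1000/1600]
  400 → container 1  [load 1500/1600]
  400 → container 2  [load 1450/1600]
  350 → container 3  [load 1350/1600]
  300 → container 4 (new)  [load 300/1600]
  250 → container 3  [load 1600/1600]
  200 → container 4  [load 500/1600]
4 containers opened.

4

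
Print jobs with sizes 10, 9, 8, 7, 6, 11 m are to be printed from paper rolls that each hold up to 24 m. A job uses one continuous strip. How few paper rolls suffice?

3

Total = 11 + 10 + 9 + 8 + 7 + 6 = 51 m.
Lower bound: ⌈51/24⌉ = 3 paper rolls.
A packing using 3 paper rolls:
  roll 1: 11 + 10 = 21
  roll 2: 9 + 8 + 7 = 24
  roll 3: 6 = 6
This matches the lower bound, so 3 is optimal.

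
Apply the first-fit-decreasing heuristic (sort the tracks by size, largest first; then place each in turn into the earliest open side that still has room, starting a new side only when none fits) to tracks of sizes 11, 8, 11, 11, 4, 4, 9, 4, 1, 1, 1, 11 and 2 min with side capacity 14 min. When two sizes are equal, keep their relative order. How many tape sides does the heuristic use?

Sorted descending: 11, 11, 11, 11, 9, 8, 4, 4, 4, 2, 1, 1, 1.
  11 → side 1 (new)  [load 11/14]
  11 → side 2 (new)  [load 11/14]
  11 → side 3 (new)  [load 11/14]
  11 → side 4 (new)  [load 11/14]
  9 → side 5 (new)  [load 9/14]
  8 → side 6 (new)  [load 8/14]
  4 → side 5  [load 13/14]
  4 → side 6  [load 12/14]
  4 → side 7 (new)  [load 4/14]
  2 → side 1  [load 13/14]
  1 → side 1  [load 14/14]
  1 → side 2  [load 12/14]
  1 → side 2  [load 13/14]
7 tape sides opened.

7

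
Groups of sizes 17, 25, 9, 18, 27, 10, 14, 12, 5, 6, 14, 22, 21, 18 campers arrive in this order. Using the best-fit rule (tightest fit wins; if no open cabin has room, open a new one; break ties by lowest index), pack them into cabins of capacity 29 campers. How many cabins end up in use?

  17 → cabin 1 (new)  [load 17/29]
  25 → cabin 2 (new)  [load 25/29]
  9 → cabin 1  [load 26/29]
  18 → cabin 3 (new)  [load 18/29]
  27 → cabin 4 (new)  [load 27/29]
  10 → cabin 3  [load 28/29]
  14 → cabin 5 (new)  [load 14/29]
  12 → cabin 5  [load 26/29]
  5 → cabin 6 (new)  [load 5/29]
  6 → cabin 6  [load 11/29]
  14 → cabin 6  [load 25/29]
  22 → cabin 7 (new)  [load 22/29]
  21 → cabin 8 (new)  [load 21/29]
  18 → cabin 9 (new)  [load 18/29]
9 cabins opened.

9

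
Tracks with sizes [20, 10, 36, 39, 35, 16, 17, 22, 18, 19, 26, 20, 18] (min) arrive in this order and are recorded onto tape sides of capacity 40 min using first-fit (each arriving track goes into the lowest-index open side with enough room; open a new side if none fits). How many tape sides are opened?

  20 → side 1 (new)  [load 20/40]
  10 → side 1  [load 30/40]
  36 → side 2 (new)  [load 36/40]
  39 → side 3 (new)  [load 39/40]
  35 → side 4 (new)  [load 35/40]
  16 → side 5 (new)  [load 16/40]
  17 → side 5  [load 33/40]
  22 → side 6 (new)  [load 22/40]
  18 → side 6  [load 40/40]
  19 → side 7 (new)  [load 19/40]
  26 → side 8 (new)  [load 26/40]
  20 → side 7  [load 39/40]
  18 → side 9 (new)  [load 18/40]
9 tape sides opened.

9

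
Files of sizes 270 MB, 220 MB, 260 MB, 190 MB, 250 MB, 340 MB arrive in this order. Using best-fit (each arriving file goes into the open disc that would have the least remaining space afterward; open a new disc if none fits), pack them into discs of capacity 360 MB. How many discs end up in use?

  270 → disc 1 (new)  [load 270/360]
  220 → disc 2 (new)  [load 220/360]
  260 → disc 3 (new)  [load 260/360]
  190 → disc 4 (new)  [load 190/360]
  250 → disc 5 (new)  [load 250/360]
  340 → disc 6 (new)  [load 340/360]
6 discs opened.

6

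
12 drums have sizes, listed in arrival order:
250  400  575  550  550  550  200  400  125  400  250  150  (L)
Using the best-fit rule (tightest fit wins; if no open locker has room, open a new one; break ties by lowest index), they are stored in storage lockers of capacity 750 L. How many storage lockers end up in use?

7

  250 → locker 1 (new)  [load 250/750]
  400 → locker 1  [load 650/750]
  575 → locker 2 (new)  [load 575/750]
  550 → locker 3 (new)  [load 550/750]
  550 → locker 4 (new)  [load 550/750]
  550 → locker 5 (new)  [load 550/750]
  200 → locker 3  [load 750/750]
  400 → locker 6 (new)  [load 400/750]
  125 → locker 2  [load 700/750]
  400 → locker 7 (new)  [load 400/750]
  250 → locker 6  [load 650/750]
  150 → locker 4  [load 700/750]
7 storage lockers opened.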